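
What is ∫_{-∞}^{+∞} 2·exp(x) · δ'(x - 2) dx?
- 2 e^{2}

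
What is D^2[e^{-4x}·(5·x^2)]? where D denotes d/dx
10 \left(8 x^{2} - 8 x + 1\right) e^{- 4 x}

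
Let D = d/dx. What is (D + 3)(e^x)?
4 e^{x}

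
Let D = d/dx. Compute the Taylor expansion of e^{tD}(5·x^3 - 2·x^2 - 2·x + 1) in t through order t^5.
5 t^{3} + t^{2} \left(15 x - 2\right) - t \left(- 15 x^{2} + 4 x + 2\right) + 5 x^{3} - 2 x^{2} - 2 x + 1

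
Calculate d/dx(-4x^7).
- 28 x^{6}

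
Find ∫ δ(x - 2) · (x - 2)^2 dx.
0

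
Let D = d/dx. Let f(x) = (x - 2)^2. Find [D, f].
2 x - 4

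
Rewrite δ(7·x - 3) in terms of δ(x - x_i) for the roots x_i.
\frac{\delta(x - 3/7)}{7}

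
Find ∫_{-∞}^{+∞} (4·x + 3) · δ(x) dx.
3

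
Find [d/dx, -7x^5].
- 35 x^{4}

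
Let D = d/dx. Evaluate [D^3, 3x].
9D^{2}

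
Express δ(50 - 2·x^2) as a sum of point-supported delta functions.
\frac{\delta(x - 5) + \delta(x + 5)}{20}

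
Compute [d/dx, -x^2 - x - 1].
- 2 x - 1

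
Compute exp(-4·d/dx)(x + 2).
x - 2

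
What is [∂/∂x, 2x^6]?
12 x^{5}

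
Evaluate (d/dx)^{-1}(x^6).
\frac{x^{7}}{7}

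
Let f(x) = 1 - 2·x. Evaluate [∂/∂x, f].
-2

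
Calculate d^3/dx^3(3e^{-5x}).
- 375 e^{- 5 x}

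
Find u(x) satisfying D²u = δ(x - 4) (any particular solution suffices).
\frac{|x - 4|}{2}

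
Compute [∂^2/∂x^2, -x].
-2\frac{d}{dx}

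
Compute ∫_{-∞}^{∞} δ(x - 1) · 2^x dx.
2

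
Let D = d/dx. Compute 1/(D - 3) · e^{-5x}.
- \frac{e^{- 5 x}}{8}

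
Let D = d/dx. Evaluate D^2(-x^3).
- 6 x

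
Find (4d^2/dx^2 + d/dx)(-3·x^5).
15 x^{3} \left(- x - 16\right)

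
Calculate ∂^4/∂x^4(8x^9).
24192 x^{5}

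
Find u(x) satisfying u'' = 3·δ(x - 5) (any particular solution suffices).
\frac{3|x - 5|}{2}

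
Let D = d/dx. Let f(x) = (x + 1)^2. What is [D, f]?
2 x + 2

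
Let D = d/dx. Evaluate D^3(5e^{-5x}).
- 625 e^{- 5 x}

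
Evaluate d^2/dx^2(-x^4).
- 12 x^{2}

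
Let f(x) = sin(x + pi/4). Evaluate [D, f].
\cos{\left(x + \frac{\pi}{4} \right)}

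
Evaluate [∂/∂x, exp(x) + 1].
e^{x}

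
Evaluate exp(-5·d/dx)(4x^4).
4 x^{4} - 80 x^{3} + 600 x^{2} - 2000 x + 2500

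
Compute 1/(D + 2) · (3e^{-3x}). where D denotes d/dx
- 3 e^{- 3 x}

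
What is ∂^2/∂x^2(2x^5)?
40 x^{3}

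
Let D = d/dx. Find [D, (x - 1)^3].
3 \left(x - 1\right)^{2}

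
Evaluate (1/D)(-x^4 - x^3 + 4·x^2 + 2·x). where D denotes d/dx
- \frac{x^{5}}{5} - \frac{x^{4}}{4} + \frac{4 x^{3}}{3} + x^{2}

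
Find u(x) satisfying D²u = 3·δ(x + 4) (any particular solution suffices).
\frac{3|x + 4|}{2}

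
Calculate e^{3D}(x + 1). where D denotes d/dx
x + 4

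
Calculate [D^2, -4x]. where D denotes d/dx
-8D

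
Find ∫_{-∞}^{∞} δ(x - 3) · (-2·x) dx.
-6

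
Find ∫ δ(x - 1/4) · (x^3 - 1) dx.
- \frac{63}{64}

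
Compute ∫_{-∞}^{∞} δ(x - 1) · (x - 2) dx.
-1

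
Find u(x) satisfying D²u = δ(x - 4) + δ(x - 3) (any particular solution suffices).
\frac{|x - 4|}{2} + \frac{|x - 3|}{2}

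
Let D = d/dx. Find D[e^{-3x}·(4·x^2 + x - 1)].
\left(- 12 x^{2} + 5 x + 4\right) e^{- 3 x}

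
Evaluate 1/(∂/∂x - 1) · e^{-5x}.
- \frac{e^{- 5 x}}{6}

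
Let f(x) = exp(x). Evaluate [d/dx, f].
e^{x}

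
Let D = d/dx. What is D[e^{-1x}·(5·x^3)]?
5 x^{2} \left(3 - x\right) e^{- x}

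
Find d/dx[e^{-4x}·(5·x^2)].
10 x \left(1 - 2 x\right) e^{- 4 x}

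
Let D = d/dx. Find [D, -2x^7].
- 14 x^{6}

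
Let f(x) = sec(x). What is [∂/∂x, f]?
\tan{\left(x \right)} \sec{\left(x \right)}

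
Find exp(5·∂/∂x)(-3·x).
- 3 x - 15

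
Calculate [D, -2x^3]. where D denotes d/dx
- 6 x^{2}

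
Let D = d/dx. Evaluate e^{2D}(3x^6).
3 x^{6} + 36 x^{5} + 180 x^{4} + 480 x^{3} + 720 x^{2} + 576 x + 192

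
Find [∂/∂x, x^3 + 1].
3 x^{2}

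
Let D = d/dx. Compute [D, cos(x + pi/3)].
- \sin{\left(x + \frac{\pi}{3} \right)}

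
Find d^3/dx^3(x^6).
120 x^{3}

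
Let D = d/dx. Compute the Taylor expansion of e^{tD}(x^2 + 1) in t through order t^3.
t^{2} + 2 t x + x^{2} + 1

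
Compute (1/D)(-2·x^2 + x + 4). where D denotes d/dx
- \frac{2 x^{3}}{3} + \frac{x^{2}}{2} + 4 x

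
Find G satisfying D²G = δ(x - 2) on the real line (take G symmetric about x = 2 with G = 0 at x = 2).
\frac{|x - 2|}{2}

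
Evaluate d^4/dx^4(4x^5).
480 x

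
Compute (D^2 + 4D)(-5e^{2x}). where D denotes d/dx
- 60 e^{2 x}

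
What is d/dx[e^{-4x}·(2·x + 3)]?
2 \left(- 4 x - 5\right) e^{- 4 x}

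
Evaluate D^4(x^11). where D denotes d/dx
7920 x^{7}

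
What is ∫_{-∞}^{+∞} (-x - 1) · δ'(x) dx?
1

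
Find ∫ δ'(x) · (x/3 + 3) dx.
- \frac{1}{3}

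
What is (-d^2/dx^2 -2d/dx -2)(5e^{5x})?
- 185 e^{5 x}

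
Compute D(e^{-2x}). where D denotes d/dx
- 2 e^{- 2 x}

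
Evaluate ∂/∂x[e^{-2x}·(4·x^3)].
x^{2} \left(12 - 8 x\right) e^{- 2 x}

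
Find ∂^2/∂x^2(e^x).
e^{x}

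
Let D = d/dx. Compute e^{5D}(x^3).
x^{3} + 15 x^{2} + 75 x + 125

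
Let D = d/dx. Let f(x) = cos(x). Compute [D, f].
- \sin{\left(x \right)}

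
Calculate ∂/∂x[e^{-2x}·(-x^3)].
x^{2} \left(2 x - 3\right) e^{- 2 x}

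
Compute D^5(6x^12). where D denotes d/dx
570240 x^{7}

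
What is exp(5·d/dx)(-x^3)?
- x^{3} - 15 x^{2} - 75 x - 125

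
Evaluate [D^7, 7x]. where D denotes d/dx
49D^{6}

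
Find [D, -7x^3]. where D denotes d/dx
- 21 x^{2}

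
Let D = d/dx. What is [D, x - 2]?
1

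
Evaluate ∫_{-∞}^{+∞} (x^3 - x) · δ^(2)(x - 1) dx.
6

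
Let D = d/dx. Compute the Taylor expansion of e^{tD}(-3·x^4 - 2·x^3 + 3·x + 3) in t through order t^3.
- t^{3} \left(12 x + 2\right) - 6 t^{2} x \left(3 x + 1\right) - 3 t \left(4 x^{3} + 2 x^{2} - 1\right) - 3 x^{4} - 2 x^{3} + 3 x + 3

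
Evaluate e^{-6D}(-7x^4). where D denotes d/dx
- 7 x^{4} + 168 x^{3} - 1512 x^{2} + 6048 x - 9072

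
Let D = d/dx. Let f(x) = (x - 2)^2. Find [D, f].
2 x - 4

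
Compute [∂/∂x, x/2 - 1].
\frac{1}{2}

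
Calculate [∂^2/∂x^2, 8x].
16\frac{d}{dx}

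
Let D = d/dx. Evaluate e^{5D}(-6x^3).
- 6 x^{3} - 90 x^{2} - 450 x - 750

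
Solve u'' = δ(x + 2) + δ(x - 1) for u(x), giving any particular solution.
\frac{|x + 2|}{2} + \frac{|x - 1|}{2}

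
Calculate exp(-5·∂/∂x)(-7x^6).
- 7 x^{6} + 210 x^{5} - 2625 x^{4} + 17500 x^{3} - 65625 x^{2} + 131250 x - 109375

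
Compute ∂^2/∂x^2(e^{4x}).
16 e^{4 x}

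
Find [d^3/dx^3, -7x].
-21\frac{d^{2}}{dx^{2}}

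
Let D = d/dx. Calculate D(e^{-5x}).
- 5 e^{- 5 x}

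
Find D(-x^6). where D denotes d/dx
- 6 x^{5}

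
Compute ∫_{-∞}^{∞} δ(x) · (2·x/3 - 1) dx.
-1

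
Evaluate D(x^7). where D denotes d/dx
7 x^{6}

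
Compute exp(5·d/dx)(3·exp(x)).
3 e^{x + 5}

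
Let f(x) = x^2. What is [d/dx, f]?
2 x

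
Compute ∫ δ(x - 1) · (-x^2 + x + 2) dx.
2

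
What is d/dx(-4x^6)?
- 24 x^{5}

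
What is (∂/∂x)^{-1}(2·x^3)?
\frac{x^{4}}{2}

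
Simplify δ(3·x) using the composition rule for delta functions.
\frac{\delta(x)}{3}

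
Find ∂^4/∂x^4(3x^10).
15120 x^{6}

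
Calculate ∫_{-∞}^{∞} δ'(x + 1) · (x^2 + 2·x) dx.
0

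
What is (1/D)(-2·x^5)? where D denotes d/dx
- \frac{x^{6}}{3}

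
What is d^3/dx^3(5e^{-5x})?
- 625 e^{- 5 x}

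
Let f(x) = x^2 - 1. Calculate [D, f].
2 x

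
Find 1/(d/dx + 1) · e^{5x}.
\frac{e^{5 x}}{6}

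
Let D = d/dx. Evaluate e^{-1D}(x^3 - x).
x \left(x^{2} - 3 x + 2\right)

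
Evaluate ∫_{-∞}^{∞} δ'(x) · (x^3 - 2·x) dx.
2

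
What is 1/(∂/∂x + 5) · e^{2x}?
\frac{e^{2 x}}{7}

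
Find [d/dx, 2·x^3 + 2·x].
6 x^{2} + 2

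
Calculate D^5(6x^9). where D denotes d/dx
90720 x^{4}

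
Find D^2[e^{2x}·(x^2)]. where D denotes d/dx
\left(4 x^{2} + 8 x + 2\right) e^{2 x}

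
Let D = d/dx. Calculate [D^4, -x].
-4D^{3}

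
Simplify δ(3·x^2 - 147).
\frac{\delta(x - 7) + \delta(x + 7)}{42}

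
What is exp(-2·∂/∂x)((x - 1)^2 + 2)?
x^{2} - 6 x + 11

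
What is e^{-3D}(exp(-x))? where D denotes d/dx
e^{3 - x}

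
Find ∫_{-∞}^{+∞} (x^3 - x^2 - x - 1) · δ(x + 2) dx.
-11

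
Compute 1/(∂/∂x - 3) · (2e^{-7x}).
- \frac{e^{- 7 x}}{5}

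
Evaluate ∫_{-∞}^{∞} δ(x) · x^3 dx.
0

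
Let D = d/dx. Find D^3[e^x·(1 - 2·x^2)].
\left(- 2 x^{2} - 12 x - 11\right) e^{x}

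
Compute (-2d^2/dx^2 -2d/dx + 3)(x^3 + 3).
3 x^{3} - 6 x^{2} - 12 x + 9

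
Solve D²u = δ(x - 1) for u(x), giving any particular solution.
\frac{|x - 1|}{2}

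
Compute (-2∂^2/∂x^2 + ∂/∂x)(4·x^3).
12 x \left(x - 4\right)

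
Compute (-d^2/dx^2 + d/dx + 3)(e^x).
3 e^{x}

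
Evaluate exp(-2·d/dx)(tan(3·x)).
\tan{\left(3 x - 6 \right)}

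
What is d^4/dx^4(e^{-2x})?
16 e^{- 2 x}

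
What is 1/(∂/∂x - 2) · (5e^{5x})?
\frac{5 e^{5 x}}{3}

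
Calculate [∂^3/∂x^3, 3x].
9\frac{d^{2}}{dx^{2}}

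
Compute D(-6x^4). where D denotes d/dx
- 24 x^{3}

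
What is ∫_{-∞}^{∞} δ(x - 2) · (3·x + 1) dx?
7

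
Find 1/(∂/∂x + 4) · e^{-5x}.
- e^{- 5 x}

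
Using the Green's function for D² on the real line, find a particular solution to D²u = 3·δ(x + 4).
\frac{3|x + 4|}{2}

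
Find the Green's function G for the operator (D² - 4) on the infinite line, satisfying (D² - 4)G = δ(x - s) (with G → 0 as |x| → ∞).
-\frac{e^{-2|x-s|}}{4}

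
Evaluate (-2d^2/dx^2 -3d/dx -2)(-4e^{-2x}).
16 e^{- 2 x}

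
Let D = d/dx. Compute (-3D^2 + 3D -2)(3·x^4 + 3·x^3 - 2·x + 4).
- 6 x^{4} + 30 x^{3} - 81 x^{2} - 50 x - 14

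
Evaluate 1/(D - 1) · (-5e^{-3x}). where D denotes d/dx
\frac{5 e^{- 3 x}}{4}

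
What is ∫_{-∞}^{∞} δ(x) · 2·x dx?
0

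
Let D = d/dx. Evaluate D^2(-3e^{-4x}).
- 48 e^{- 4 x}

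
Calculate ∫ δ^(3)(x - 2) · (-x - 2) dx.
0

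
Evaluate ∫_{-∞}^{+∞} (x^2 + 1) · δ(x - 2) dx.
5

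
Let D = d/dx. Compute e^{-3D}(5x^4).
5 x^{4} - 60 x^{3} + 270 x^{2} - 540 x + 405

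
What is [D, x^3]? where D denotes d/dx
3 x^{2}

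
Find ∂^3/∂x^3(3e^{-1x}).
- 3 e^{- x}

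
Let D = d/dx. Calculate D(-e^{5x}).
- 5 e^{5 x}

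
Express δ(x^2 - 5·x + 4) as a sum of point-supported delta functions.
\frac{\delta(x - 4) + \delta(x - 1)}{3}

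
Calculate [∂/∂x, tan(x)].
\frac{1}{\cos^{2}{\left(x \right)}}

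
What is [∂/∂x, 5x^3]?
15 x^{2}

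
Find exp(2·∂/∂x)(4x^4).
4 x^{4} + 32 x^{3} + 96 x^{2} + 128 x + 64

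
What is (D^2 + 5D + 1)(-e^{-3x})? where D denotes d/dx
5 e^{- 3 x}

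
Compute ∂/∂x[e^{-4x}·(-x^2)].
2 x \left(2 x - 1\right) e^{- 4 x}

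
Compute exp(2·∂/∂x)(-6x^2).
- 6 x^{2} - 24 x - 24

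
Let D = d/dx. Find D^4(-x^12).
- 11880 x^{8}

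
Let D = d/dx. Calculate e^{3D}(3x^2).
3 x^{2} + 18 x + 27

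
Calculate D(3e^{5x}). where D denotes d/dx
15 e^{5 x}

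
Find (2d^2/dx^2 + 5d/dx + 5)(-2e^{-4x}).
- 34 e^{- 4 x}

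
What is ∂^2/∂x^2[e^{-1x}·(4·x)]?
4 \left(x - 2\right) e^{- x}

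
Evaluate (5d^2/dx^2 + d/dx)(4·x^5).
20 x^{3} \left(x + 20\right)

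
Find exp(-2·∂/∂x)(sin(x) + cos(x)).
\sqrt{2} \cos{\left(- x + \frac{\pi}{4} + 2 \right)}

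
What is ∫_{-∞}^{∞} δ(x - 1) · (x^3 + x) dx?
2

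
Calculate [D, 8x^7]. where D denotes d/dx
56 x^{6}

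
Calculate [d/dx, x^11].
11 x^{10}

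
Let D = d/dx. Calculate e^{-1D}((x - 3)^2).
x^{2} - 8 x + 16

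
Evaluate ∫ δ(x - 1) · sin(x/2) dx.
\sin{\left(\frac{1}{2} \right)}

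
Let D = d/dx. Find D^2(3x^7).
126 x^{5}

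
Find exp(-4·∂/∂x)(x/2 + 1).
\frac{x}{2} - 1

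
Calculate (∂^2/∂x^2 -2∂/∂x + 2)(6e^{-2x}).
60 e^{- 2 x}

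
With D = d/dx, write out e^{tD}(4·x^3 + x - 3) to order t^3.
4 t^{3} + 12 t^{2} x + t \left(12 x^{2} + 1\right) + 4 x^{3} + x - 3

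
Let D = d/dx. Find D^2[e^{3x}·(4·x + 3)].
\left(36 x + 51\right) e^{3 x}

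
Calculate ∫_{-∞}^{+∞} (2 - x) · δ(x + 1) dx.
3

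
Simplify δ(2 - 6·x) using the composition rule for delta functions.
\frac{\delta(x - 1/3)}{6}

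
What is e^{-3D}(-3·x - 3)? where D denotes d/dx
6 - 3 x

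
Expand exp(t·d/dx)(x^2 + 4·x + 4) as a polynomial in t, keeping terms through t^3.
t^{2} + 2 t \left(x + 2\right) + x^{2} + 4 x + 4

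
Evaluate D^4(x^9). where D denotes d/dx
3024 x^{5}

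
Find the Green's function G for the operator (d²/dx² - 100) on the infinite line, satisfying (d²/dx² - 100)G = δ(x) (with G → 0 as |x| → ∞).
-\frac{e^{-10|x|}}{20}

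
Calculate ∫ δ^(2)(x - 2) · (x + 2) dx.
0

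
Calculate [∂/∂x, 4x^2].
8 x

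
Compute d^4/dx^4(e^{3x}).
81 e^{3 x}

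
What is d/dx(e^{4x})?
4 e^{4 x}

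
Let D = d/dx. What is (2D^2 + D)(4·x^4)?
16 x^{2} \left(x + 6\right)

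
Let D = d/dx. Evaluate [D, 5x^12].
60 x^{11}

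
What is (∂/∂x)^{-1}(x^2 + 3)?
\frac{x^{3}}{3} + 3 x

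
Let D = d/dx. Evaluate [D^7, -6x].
-42D^{6}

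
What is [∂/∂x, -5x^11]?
- 55 x^{10}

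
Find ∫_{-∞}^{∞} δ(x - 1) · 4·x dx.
4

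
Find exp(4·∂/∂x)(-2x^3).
- 2 x^{3} - 24 x^{2} - 96 x - 128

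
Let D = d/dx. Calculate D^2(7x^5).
140 x^{3}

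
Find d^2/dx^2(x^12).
132 x^{10}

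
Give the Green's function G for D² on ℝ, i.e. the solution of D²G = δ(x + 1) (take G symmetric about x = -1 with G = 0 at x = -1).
\frac{|x + 1|}{2}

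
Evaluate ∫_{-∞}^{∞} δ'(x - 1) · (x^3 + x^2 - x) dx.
-4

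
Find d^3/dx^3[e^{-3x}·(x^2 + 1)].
9 \left(- 3 x^{2} + 6 x - 5\right) e^{- 3 x}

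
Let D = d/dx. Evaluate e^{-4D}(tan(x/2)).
\tan{\left(\frac{x}{2} - 2 \right)}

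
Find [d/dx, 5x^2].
10 x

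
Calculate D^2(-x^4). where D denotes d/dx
- 12 x^{2}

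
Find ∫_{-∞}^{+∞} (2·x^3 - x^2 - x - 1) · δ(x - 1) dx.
-1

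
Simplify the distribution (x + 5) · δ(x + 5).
0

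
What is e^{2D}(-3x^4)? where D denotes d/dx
- 3 x^{4} - 24 x^{3} - 72 x^{2} - 96 x - 48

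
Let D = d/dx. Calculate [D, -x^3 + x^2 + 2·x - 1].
- 3 x^{2} + 2 x + 2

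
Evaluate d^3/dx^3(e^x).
e^{x}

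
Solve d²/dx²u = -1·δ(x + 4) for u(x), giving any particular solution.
-\frac{|x + 4|}{2}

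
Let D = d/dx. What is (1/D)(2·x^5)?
\frac{x^{6}}{3}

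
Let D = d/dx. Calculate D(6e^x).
6 e^{x}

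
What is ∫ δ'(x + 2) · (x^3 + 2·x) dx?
-14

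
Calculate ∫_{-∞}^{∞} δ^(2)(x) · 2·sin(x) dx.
0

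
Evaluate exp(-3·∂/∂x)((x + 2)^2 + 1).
x^{2} - 2 x + 2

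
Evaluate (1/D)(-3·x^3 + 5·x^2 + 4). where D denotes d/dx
- \frac{3 x^{4}}{4} + \frac{5 x^{3}}{3} + 4 x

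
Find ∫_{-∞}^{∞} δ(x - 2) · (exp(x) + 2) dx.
2 + e^{2}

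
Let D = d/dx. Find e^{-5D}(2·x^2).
2 x^{2} - 20 x + 50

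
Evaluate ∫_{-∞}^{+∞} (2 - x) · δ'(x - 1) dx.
1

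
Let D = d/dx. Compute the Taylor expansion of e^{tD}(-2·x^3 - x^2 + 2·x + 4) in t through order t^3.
- 2 t^{3} - t^{2} \left(6 x + 1\right) - 2 t \left(3 x^{2} + x - 1\right) - 2 x^{3} - x^{2} + 2 x + 4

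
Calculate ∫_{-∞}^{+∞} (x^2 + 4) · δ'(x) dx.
0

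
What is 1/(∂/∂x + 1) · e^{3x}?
\frac{e^{3 x}}{4}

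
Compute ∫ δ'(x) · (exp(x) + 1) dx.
-1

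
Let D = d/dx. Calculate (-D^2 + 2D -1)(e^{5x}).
- 16 e^{5 x}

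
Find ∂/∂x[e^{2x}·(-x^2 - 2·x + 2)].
2 \left(- x^{2} - 3 x + 1\right) e^{2 x}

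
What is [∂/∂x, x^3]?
3 x^{2}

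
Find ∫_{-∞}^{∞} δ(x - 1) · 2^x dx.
2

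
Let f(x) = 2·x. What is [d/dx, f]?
2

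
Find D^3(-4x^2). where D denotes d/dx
0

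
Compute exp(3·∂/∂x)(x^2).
x^{2} + 6 x + 9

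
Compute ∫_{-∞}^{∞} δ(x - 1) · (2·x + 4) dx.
6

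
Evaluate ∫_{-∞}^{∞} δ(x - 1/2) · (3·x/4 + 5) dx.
\frac{43}{8}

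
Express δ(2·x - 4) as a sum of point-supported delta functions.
\frac{\delta(x - 2)}{2}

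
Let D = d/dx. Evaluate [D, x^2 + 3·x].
2 x + 3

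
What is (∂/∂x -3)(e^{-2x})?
- 5 e^{- 2 x}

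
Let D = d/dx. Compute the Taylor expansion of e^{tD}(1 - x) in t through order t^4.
- t - x + 1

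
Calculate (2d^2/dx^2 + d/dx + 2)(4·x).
8 x + 4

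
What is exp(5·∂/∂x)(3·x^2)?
3 x^{2} + 30 x + 75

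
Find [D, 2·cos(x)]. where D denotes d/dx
- 2 \sin{\left(x \right)}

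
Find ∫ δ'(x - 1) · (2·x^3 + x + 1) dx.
-7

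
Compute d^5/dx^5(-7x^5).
-840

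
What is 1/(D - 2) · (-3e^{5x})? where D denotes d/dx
- e^{5 x}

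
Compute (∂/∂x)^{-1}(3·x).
\frac{3 x^{2}}{2}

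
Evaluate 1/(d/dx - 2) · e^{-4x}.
- \frac{e^{- 4 x}}{6}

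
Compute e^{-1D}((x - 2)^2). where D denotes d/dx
x^{2} - 6 x + 9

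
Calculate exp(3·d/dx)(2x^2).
2 x^{2} + 12 x + 18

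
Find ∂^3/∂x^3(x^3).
6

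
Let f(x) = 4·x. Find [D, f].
4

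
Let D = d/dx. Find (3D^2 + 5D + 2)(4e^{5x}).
408 e^{5 x}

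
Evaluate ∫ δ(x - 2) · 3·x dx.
6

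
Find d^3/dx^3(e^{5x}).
125 e^{5 x}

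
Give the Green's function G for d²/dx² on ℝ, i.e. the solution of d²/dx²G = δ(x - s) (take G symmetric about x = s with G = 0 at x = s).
\frac{|x - s|}{2}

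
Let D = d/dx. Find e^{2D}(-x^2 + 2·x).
x \left(- x - 2\right)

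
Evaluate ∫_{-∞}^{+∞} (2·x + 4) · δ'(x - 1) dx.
-2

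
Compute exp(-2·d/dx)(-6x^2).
- 6 x^{2} + 24 x - 24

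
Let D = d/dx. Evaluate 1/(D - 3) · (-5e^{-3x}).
\frac{5 e^{- 3 x}}{6}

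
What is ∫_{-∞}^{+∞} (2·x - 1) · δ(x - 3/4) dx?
\frac{1}{2}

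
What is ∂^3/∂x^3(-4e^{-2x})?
32 e^{- 2 x}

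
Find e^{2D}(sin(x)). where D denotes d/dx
\sin{\left(x + 2 \right)}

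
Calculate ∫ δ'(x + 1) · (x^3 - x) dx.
-2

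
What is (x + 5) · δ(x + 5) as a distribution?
0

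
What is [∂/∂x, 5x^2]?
10 x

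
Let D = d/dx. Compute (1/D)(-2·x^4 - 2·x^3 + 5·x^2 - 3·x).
- \frac{2 x^{5}}{5} - \frac{x^{4}}{2} + \frac{5 x^{3}}{3} - \frac{3 x^{2}}{2}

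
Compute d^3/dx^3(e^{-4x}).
- 64 e^{- 4 x}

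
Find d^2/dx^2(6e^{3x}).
54 e^{3 x}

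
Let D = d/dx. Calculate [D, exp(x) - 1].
e^{x}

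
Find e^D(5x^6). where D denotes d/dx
5 x^{6} + 30 x^{5} + 75 x^{4} + 100 x^{3} + 75 x^{2} + 30 x + 5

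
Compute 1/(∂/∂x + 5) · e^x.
\frac{e^{x}}{6}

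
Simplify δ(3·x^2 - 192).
\frac{\delta(x - 8) + \delta(x + 8)}{48}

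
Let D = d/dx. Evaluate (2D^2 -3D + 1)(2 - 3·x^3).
- 3 x^{3} + 27 x^{2} - 36 x + 2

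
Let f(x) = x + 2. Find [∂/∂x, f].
1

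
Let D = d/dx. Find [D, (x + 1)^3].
3 \left(x + 1\right)^{2}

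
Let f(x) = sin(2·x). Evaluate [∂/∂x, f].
2 \cos{\left(2 x \right)}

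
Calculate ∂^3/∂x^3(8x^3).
48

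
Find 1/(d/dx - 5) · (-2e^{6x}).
- 2 e^{6 x}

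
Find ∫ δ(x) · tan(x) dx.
0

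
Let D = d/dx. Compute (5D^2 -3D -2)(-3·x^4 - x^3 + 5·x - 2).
6 x^{4} + 38 x^{3} - 171 x^{2} - 40 x - 11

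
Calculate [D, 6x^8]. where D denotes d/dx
48 x^{7}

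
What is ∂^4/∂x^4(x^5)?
120 x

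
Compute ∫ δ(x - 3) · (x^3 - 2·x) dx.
21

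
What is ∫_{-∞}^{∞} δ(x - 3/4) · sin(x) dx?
\sin{\left(\frac{3}{4} \right)}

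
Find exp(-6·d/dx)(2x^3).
2 x^{3} - 36 x^{2} + 216 x - 432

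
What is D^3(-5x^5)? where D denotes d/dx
- 300 x^{2}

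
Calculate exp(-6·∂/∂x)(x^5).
x^{5} - 30 x^{4} + 360 x^{3} - 2160 x^{2} + 6480 x - 7776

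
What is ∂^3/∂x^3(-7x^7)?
- 1470 x^{4}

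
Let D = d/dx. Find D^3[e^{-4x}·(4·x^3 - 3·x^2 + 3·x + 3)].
16 \left(- 16 x^{3} + 48 x^{2} - 48 x + 3\right) e^{- 4 x}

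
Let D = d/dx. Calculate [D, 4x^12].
48 x^{11}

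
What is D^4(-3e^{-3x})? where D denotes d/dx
- 243 e^{- 3 x}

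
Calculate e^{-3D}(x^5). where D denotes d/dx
x^{5} - 15 x^{4} + 90 x^{3} - 270 x^{2} + 405 x - 243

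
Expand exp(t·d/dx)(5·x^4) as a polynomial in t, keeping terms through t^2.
5 x^{2} \left(6 t^{2} + 4 t x + x^{2}\right)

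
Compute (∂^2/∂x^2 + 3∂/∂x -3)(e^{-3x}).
- 3 e^{- 3 x}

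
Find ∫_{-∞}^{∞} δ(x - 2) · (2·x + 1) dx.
5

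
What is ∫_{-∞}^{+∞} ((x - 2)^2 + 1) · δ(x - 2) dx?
1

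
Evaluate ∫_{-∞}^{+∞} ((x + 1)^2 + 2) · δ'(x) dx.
-2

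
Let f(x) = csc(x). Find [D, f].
- \cot{\left(x \right)} \csc{\left(x \right)}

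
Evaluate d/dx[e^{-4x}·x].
\left(1 - 4 x\right) e^{- 4 x}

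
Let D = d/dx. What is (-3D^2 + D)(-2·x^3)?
6 x \left(6 - x\right)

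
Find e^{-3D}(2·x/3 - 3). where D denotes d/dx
\frac{2 x}{3} - 5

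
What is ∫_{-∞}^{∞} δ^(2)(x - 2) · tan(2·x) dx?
8 \tan{\left(4 \right)} + 8 \tan^{3}{\left(4 \right)}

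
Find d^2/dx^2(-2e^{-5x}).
- 50 e^{- 5 x}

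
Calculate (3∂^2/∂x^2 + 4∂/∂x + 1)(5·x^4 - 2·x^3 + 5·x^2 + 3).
5 x^{4} + 78 x^{3} + 161 x^{2} + 4 x + 33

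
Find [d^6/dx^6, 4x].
24\frac{d^{5}}{dx^{5}}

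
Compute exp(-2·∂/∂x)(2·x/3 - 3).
\frac{2 x}{3} - \frac{13}{3}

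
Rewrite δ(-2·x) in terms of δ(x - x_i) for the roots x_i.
\frac{\delta(x)}{2}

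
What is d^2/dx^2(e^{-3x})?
9 e^{- 3 x}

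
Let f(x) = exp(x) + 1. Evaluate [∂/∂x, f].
e^{x}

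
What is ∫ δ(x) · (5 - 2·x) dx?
5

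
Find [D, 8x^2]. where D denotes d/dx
16 x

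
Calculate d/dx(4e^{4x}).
16 e^{4 x}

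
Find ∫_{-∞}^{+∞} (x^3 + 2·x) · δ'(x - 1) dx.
-5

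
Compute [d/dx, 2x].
2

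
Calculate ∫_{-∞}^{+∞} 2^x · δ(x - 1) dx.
2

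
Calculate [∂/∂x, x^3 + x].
3 x^{2} + 1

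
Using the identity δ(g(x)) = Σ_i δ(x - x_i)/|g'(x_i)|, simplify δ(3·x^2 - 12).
\frac{\delta(x - 2) + \delta(x + 2)}{12}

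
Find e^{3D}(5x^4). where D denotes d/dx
5 x^{4} + 60 x^{3} + 270 x^{2} + 540 x + 405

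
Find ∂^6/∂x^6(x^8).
20160 x^{2}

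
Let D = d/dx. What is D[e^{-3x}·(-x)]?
\left(3 x - 1\right) e^{- 3 x}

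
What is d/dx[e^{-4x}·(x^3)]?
x^{2} \left(3 - 4 x\right) e^{- 4 x}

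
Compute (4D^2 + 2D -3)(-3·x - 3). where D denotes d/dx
9 x + 3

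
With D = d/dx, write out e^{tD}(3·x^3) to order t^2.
3 x \left(3 t^{2} + 3 t x + x^{2}\right)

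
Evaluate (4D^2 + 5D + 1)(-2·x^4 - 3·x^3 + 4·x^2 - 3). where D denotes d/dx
- 2 x^{4} - 43 x^{3} - 137 x^{2} - 32 x + 29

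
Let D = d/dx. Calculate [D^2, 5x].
10D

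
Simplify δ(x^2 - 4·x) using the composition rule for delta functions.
\frac{\delta(x - 4) + \delta(x)}{4}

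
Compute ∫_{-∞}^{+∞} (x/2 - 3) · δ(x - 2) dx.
-2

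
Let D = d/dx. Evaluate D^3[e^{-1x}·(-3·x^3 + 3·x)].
3 \left(x^{3} - 9 x^{2} + 17 x - 3\right) e^{- x}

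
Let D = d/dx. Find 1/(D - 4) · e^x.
- \frac{e^{x}}{3}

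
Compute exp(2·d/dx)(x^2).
x^{2} + 4 x + 4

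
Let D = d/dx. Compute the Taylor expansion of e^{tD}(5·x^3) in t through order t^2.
5 x \left(3 t^{2} + 3 t x + x^{2}\right)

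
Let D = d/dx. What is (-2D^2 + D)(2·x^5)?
10 x^{3} \left(x - 8\right)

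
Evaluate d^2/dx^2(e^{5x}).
25 e^{5 x}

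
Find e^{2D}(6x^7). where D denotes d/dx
6 x^{7} + 84 x^{6} + 504 x^{5} + 1680 x^{4} + 3360 x^{3} + 4032 x^{2} + 2688 x + 768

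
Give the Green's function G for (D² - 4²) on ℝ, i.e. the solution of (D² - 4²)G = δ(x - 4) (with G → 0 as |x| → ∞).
-\frac{e^{-4|x - 4|}}{8}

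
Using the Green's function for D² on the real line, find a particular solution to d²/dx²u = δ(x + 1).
\frac{|x + 1|}{2}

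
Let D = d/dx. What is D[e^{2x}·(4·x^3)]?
x^{2} \left(8 x + 12\right) e^{2 x}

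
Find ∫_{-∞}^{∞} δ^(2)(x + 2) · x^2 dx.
2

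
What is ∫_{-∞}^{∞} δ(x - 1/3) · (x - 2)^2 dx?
\frac{25}{9}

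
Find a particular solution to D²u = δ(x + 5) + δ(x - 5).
\frac{|x + 5|}{2} + \frac{|x - 5|}{2}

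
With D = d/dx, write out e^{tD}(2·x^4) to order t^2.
2 x^{2} \left(6 t^{2} + 4 t x + x^{2}\right)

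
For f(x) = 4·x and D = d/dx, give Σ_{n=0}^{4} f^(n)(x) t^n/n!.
4 t + 4 x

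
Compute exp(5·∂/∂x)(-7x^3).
- 7 x^{3} - 105 x^{2} - 525 x - 875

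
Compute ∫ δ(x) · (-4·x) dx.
0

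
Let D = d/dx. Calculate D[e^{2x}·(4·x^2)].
8 x \left(x + 1\right) e^{2 x}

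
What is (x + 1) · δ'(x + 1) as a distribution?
-\delta(x + 1)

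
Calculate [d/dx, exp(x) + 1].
e^{x}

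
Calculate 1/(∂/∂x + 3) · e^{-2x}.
e^{- 2 x}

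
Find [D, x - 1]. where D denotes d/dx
1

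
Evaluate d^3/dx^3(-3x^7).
- 630 x^{4}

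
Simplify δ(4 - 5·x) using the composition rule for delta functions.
\frac{\delta(x - 4/5)}{5}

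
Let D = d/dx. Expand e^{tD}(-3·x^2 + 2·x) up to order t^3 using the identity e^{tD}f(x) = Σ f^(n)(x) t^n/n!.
- 3 t^{2} - 2 t \left(3 x - 1\right) - 3 x^{2} + 2 x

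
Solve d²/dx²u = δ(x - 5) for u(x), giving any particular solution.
\frac{|x - 5|}{2}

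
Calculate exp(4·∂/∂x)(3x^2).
3 x^{2} + 24 x + 48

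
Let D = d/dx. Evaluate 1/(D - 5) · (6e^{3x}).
- 3 e^{3 x}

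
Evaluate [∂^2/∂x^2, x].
2\frac{d}{dx}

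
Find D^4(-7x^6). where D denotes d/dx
- 2520 x^{2}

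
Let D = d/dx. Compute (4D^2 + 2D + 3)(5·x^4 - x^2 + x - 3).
15 x^{4} + 40 x^{3} + 237 x^{2} - x - 15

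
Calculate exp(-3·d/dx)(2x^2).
2 x^{2} - 12 x + 18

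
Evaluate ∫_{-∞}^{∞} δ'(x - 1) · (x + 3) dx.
-1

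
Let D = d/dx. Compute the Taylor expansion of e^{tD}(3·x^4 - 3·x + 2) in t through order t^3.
12 t^{3} x + 18 t^{2} x^{2} + 3 t \left(4 x^{3} - 1\right) + 3 x^{4} - 3 x + 2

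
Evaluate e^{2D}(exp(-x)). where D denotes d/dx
e^{- x - 2}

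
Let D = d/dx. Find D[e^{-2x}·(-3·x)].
3 \left(2 x - 1\right) e^{- 2 x}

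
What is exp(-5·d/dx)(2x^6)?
2 x^{6} - 60 x^{5} + 750 x^{4} - 5000 x^{3} + 18750 x^{2} - 37500 x + 31250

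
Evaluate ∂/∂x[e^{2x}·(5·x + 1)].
\left(10 x + 7\right) e^{2 x}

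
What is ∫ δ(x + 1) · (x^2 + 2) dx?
3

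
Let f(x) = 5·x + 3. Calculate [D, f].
5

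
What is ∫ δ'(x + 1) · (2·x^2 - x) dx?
5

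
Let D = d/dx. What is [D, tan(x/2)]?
\frac{1}{\cos{\left(x \right)} + 1}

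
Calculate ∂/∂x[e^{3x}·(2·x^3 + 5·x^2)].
x \left(6 x^{2} + 21 x + 10\right) e^{3 x}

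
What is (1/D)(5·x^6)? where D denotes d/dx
\frac{5 x^{7}}{7}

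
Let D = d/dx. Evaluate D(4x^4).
16 x^{3}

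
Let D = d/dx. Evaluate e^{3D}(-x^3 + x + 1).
- x^{3} - 9 x^{2} - 26 x - 23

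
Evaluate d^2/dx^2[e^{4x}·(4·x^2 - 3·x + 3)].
16 \left(4 x^{2} + x + 2\right) e^{4 x}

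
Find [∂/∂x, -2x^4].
- 8 x^{3}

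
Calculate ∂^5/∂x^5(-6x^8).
- 40320 x^{3}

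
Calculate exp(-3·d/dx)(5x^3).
5 x^{3} - 45 x^{2} + 135 x - 135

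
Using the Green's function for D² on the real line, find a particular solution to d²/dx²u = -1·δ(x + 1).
-\frac{|x + 1|}{2}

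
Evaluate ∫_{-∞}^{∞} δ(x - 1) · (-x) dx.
-1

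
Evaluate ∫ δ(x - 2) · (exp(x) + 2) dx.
2 + e^{2}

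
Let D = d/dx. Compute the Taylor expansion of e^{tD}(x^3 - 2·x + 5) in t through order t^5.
t^{3} + 3 t^{2} x + t \left(3 x^{2} - 2\right) + x^{3} - 2 x + 5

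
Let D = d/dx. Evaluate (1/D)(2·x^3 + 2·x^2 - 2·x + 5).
\frac{x^{4}}{2} + \frac{2 x^{3}}{3} - x^{2} + 5 x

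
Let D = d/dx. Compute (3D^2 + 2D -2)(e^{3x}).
31 e^{3 x}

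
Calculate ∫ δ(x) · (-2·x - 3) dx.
-3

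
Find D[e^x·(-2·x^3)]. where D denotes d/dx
2 x^{2} \left(- x - 3\right) e^{x}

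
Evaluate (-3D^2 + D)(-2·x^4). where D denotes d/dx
8 x^{2} \left(9 - x\right)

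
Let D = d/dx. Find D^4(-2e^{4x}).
- 512 e^{4 x}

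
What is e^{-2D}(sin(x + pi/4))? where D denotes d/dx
\sin{\left(x - 2 + \frac{\pi}{4} \right)}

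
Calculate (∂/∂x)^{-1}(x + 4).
\frac{x^{2}}{2} + 4 x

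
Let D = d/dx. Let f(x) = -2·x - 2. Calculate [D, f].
-2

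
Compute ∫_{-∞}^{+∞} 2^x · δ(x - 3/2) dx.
2 \sqrt{2}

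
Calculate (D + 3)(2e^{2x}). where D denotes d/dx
10 e^{2 x}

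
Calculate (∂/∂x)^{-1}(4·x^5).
\frac{2 x^{6}}{3}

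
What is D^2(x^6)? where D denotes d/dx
30 x^{4}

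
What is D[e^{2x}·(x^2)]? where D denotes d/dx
2 x \left(x + 1\right) e^{2 x}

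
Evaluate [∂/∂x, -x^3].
- 3 x^{2}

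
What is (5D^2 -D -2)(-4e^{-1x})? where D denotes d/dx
- 16 e^{- x}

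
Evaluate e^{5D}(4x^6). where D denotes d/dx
4 x^{6} + 120 x^{5} + 1500 x^{4} + 10000 x^{3} + 37500 x^{2} + 75000 x + 62500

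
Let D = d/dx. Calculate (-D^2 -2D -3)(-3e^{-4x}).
33 e^{- 4 x}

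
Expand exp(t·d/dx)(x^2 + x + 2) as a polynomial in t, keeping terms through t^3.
t^{2} + t \left(2 x + 1\right) + x^{2} + x + 2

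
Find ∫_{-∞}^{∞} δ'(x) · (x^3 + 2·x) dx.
-2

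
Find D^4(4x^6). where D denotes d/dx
1440 x^{2}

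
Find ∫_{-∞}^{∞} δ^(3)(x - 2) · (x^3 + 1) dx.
-6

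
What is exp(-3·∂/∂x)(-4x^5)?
- 4 x^{5} + 60 x^{4} - 360 x^{3} + 1080 x^{2} - 1620 x + 972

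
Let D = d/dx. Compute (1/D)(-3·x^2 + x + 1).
- x^{3} + \frac{x^{2}}{2} + x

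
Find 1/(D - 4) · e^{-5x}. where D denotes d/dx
- \frac{e^{- 5 x}}{9}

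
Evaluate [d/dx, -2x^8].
- 16 x^{7}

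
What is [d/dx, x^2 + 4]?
2 x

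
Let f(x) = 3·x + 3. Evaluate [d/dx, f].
3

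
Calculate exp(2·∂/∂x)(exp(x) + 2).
e^{x + 2} + 2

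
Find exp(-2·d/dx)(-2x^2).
- 2 x^{2} + 8 x - 8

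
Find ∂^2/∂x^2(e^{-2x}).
4 e^{- 2 x}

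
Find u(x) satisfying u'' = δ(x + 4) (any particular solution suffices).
\frac{|x + 4|}{2}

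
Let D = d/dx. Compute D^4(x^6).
360 x^{2}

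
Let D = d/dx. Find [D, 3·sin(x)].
3 \cos{\left(x \right)}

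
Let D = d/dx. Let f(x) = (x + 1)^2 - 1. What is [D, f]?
2 x + 2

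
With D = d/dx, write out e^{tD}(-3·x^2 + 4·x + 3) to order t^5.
- 3 t^{2} - 2 t \left(3 x - 2\right) - 3 x^{2} + 4 x + 3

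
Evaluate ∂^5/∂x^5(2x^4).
0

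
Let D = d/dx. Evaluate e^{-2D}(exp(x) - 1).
e^{x - 2} - 1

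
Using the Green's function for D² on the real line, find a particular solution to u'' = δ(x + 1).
\frac{|x + 1|}{2}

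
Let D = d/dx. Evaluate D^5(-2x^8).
- 13440 x^{3}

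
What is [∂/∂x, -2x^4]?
- 8 x^{3}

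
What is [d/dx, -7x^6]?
- 42 x^{5}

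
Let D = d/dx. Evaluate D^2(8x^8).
448 x^{6}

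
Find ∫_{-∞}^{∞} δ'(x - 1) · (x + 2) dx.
-1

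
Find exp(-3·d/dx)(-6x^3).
- 6 x^{3} + 54 x^{2} - 162 x + 162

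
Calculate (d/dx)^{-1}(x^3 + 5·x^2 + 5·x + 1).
\frac{x^{4}}{4} + \frac{5 x^{3}}{3} + \frac{5 x^{2}}{2} + x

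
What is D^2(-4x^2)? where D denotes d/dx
-8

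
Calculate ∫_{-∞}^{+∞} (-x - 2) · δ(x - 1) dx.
-3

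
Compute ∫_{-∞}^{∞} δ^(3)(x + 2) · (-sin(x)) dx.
- \cos{\left(2 \right)}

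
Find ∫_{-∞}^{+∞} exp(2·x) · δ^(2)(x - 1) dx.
4 e^{2}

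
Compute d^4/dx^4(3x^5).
360 x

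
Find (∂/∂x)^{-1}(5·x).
\frac{5 x^{2}}{2}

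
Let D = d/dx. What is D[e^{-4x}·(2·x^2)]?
4 x \left(1 - 2 x\right) e^{- 4 x}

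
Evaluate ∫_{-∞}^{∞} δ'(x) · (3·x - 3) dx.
-3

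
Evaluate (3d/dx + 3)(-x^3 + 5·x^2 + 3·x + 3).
- 3 x^{3} + 6 x^{2} + 39 x + 18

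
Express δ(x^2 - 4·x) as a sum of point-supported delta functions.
\frac{\delta(x - 4) + \delta(x)}{4}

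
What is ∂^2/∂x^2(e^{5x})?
25 e^{5 x}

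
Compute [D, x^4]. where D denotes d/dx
4 x^{3}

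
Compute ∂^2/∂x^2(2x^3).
12 x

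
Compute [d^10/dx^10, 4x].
40\frac{d^{9}}{dx^{9}}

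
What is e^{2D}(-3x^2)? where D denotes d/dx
- 3 x^{2} - 12 x - 12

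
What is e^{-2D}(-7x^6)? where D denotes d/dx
- 7 x^{6} + 84 x^{5} - 420 x^{4} + 1120 x^{3} - 1680 x^{2} + 1344 x - 448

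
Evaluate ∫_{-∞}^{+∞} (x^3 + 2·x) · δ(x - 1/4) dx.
\frac{33}{64}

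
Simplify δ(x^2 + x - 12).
\frac{\delta(x + 4) + \delta(x - 3)}{7}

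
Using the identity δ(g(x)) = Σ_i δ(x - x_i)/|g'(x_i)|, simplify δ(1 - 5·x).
\frac{\delta(x - 1/5)}{5}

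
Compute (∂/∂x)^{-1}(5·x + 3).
\frac{5 x^{2}}{2} + 3 x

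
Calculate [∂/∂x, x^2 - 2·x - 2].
2 x - 2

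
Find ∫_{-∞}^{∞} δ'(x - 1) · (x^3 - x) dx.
-2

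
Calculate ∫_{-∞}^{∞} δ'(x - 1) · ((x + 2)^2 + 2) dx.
-6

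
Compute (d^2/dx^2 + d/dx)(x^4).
4 x^{2} \left(x + 3\right)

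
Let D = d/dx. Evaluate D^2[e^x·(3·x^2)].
3 \left(x^{2} + 4 x + 2\right) e^{x}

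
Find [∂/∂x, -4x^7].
- 28 x^{6}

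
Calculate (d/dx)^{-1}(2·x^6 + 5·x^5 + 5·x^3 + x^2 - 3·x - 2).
\frac{2 x^{7}}{7} + \frac{5 x^{6}}{6} + \frac{5 x^{4}}{4} + \frac{x^{3}}{3} - \frac{3 x^{2}}{2} - 2 x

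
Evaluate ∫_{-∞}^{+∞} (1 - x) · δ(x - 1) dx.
0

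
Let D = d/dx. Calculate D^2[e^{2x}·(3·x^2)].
\left(12 x^{2} + 24 x + 6\right) e^{2 x}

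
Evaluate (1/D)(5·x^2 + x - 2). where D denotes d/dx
\frac{5 x^{3}}{3} + \frac{x^{2}}{2} - 2 x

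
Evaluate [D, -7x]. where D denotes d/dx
-7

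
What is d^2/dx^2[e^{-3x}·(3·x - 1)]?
27 \left(x - 1\right) e^{- 3 x}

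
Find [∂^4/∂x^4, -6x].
-24\frac{d^{3}}{dx^{3}}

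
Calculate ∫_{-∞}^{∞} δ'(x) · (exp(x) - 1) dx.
-1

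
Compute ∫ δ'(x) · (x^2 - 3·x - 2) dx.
3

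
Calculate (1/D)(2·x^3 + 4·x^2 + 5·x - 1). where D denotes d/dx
\frac{x^{4}}{2} + \frac{4 x^{3}}{3} + \frac{5 x^{2}}{2} - x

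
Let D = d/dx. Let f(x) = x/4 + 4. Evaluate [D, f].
\frac{1}{4}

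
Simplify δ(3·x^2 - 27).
\frac{\delta(x - 3) + \delta(x + 3)}{18}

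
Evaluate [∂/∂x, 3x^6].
18 x^{5}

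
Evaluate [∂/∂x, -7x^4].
- 28 x^{3}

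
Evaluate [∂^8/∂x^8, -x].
-8\frac{d^{7}}{dx^{7}}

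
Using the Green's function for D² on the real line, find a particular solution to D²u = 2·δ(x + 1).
|x + 1|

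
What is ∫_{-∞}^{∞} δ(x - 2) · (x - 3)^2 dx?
1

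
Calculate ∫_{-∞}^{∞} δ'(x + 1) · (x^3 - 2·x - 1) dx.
-1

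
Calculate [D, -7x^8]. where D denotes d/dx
- 56 x^{7}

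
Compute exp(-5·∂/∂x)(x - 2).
x - 7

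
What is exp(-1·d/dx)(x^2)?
x^{2} - 2 x + 1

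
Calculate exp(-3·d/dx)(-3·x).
9 - 3 x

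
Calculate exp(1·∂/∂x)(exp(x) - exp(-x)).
2 \sinh{\left(x + 1 \right)}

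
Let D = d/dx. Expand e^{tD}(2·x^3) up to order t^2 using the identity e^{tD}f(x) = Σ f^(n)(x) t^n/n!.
2 x \left(3 t^{2} + 3 t x + x^{2}\right)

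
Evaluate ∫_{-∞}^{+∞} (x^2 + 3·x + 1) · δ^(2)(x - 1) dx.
2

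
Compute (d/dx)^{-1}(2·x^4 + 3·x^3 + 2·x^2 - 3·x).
\frac{2 x^{5}}{5} + \frac{3 x^{4}}{4} + \frac{2 x^{3}}{3} - \frac{3 x^{2}}{2}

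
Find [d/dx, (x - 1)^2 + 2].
2 x - 2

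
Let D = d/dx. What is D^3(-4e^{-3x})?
108 e^{- 3 x}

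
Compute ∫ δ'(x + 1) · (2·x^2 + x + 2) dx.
3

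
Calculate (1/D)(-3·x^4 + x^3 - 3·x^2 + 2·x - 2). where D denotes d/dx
- \frac{3 x^{5}}{5} + \frac{x^{4}}{4} - x^{3} + x^{2} - 2 x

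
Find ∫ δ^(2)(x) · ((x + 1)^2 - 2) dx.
2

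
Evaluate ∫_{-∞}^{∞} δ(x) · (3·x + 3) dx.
3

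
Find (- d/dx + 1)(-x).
1 - x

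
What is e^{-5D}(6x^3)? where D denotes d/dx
6 x^{3} - 90 x^{2} + 450 x - 750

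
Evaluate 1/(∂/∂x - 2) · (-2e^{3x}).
- 2 e^{3 x}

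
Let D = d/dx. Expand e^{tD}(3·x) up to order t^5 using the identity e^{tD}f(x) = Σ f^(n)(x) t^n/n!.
3 t + 3 x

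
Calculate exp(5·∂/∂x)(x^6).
x^{6} + 30 x^{5} + 375 x^{4} + 2500 x^{3} + 9375 x^{2} + 18750 x + 15625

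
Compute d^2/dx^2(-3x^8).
- 168 x^{6}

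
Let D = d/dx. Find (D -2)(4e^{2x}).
0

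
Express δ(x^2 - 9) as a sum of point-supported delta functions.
\frac{\delta(x - 3) + \delta(x + 3)}{6}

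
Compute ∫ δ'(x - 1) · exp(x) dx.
- e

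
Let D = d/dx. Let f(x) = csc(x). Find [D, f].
- \cot{\left(x \right)} \csc{\left(x \right)}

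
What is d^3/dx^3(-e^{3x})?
- 27 e^{3 x}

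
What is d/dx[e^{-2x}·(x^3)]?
x^{2} \left(3 - 2 x\right) e^{- 2 x}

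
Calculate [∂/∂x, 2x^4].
8 x^{3}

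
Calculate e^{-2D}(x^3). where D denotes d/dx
x^{3} - 6 x^{2} + 12 x - 8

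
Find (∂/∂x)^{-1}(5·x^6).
\frac{5 x^{7}}{7}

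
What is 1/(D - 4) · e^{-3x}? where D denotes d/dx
- \frac{e^{- 3 x}}{7}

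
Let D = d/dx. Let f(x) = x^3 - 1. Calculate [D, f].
3 x^{2}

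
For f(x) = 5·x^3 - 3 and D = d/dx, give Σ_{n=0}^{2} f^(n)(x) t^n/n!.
15 t^{2} x + 15 t x^{2} + 5 x^{3} - 3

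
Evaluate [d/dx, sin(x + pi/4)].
\cos{\left(x + \frac{\pi}{4} \right)}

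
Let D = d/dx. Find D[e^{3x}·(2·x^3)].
6 x^{2} \left(x + 1\right) e^{3 x}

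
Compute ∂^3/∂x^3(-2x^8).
- 672 x^{5}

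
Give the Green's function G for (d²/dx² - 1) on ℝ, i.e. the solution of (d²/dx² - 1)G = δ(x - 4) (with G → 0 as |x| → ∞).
-\frac{e^{-|x - 4|}}{2}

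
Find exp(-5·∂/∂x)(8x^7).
8 x^{7} - 280 x^{6} + 4200 x^{5} - 35000 x^{4} + 175000 x^{3} - 525000 x^{2} + 875000 x - 625000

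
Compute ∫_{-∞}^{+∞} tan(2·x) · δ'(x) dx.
-2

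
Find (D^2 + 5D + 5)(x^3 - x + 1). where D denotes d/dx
x \left(5 x^{2} + 15 x + 1\right)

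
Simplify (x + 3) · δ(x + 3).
0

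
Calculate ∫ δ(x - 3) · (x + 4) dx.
7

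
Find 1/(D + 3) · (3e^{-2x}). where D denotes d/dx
3 e^{- 2 x}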